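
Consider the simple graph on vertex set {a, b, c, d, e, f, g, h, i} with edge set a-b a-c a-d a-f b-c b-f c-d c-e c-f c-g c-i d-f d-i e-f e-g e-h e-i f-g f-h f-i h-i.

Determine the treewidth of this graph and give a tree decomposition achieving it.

Every bag has size at most 4, so the width is 4 − 1 = 3 and tw(G) ≤ 3. For the lower bound, the 4 vertices {e, f, h, i} are pairwise adjacent, and any tree decomposition puts a clique entirely inside one bag — forcing width ≥ 3. The upper and lower bounds meet at 3, so that is the treewidth.

Treewidth 3.
One optimal decomposition is:
Bags: B1 = {a, c, d, f}  B2 = {c, d, f, i}  B3 = {c, e, f, i}  B4 = {a, b, c, f}  B5 = {c, e, f, g}  B6 = {e, f, h, i}
Tree: B1–B2, B2–B3, B1–B4, B3–B5, B3–B6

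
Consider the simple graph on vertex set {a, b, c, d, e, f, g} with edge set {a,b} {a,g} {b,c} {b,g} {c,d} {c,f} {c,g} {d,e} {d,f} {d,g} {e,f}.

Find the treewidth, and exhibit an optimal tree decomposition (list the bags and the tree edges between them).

Every bag has size at most 3, so the width is 3 − 1 = 2 and tw(G) ≤ 2. Conversely, {d, e, f} is a clique of size 3, and the vertices of any clique must share a bag in every tree decomposition; so some bag has ≥ 3 vertices and tw(G) ≥ 2. The upper and lower bounds meet at 2, so that is the treewidth.

Treewidth 2.
One optimal decomposition is:
Bags: B1 = {c, d, f}  B2 = {d, e, f}  B3 = {c, d, g}  B4 = {b, c, g}  B5 = {a, b, g}
Tree: B1–B2, B1–B3, B3–B4, B4–B5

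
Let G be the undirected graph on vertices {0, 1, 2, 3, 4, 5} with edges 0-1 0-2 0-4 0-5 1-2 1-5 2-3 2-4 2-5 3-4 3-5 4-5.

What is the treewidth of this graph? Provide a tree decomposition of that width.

The largest bag has 4 vertices, giving width 3; this decomposition certifies tw(G) ≤ 3. Conversely, {0, 1, 2, 5} is a clique of size 4, and the vertices of any clique must share a bag in every tree decomposition; so some bag has ≥ 4 vertices and tw(G) ≥ 3. The upper and lower bounds meet at 3, so that is the treewidth.

Treewidth 3.
One such decomposition:
Bags: B1 = {0, 2, 4, 5}  B2 = {2, 3, 4, 5}  B3 = {0, 1, 2, 5}
Tree: B1–B2, B1–B3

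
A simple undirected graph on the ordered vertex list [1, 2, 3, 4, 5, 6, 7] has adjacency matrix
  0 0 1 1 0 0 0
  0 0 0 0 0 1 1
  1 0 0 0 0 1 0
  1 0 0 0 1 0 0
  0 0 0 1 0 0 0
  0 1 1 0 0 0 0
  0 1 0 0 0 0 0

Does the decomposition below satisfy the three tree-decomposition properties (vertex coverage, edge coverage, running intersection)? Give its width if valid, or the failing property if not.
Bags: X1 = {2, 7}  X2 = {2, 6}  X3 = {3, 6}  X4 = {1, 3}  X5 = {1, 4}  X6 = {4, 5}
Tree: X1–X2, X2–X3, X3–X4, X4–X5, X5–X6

Vertex coverage: the bags together contain {1, 2, 3, 4, 5, 6, 7}, the full vertex set. Edge coverage: each edge of G has both endpoints in at least one bag. Running intersection: for every vertex, the bags containing it form a connected subtree. All three properties hold, so this is a valid tree decomposition of width max|bag| − 1 = 1, and hence tw(G) ≤ 1.

Yes; width 1.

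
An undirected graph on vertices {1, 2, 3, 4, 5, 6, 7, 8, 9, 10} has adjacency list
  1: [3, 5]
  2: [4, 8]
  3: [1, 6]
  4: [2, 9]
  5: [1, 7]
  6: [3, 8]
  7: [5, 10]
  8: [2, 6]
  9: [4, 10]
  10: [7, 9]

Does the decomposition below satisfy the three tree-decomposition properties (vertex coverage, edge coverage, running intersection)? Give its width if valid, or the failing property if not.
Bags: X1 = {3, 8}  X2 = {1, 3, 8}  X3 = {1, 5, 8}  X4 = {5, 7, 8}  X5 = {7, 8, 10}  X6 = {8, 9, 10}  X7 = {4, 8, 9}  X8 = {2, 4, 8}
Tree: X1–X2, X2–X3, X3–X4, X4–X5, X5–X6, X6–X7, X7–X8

No — vertex 6 appears in no bag.

A tree decomposition must satisfy three properties: every vertex lies in some bag; for every edge, both endpoints lie together in some bag; and for every vertex, the bags containing it form a connected subtree. Here vertex 6 appears in no bag, so the decomposition is invalid.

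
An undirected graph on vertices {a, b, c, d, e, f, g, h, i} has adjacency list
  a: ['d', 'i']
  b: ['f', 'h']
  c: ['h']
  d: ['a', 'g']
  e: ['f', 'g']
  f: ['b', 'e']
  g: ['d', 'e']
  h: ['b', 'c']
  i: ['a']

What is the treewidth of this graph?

A width-1 tree decomposition is:
Bags: B1 = {c, h}  B2 = {b, h}  B3 = {b, f}  B4 = {e, f}  B5 = {e, g}  B6 = {d, g}  B7 = {a, d}  B8 = {a, i}
Tree: B1–B2, B2–B3, B3–B4, B4–B5, B5–B6, B6–B7, B7–B8
Each bag holds 2 vertices, so the decomposition has width 1, which upper-bounds the treewidth. G has an edge, so its treewidth is at least 1. Combining the bounds, tw(G) = 1.

1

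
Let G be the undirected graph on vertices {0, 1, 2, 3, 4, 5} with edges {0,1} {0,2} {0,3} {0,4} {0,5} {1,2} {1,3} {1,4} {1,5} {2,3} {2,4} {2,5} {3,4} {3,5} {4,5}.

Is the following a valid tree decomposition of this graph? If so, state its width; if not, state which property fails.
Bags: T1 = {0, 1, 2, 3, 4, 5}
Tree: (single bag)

Yes; width 5.

Checking the three conditions: (i) the bags cover all of {0, 1, 2, 3, 4, 5}; (ii) for each edge, some bag contains both endpoints; (iii) the bags containing any fixed vertex form a subtree. All hold, so the decomposition is valid with width 6 − 1 = 5.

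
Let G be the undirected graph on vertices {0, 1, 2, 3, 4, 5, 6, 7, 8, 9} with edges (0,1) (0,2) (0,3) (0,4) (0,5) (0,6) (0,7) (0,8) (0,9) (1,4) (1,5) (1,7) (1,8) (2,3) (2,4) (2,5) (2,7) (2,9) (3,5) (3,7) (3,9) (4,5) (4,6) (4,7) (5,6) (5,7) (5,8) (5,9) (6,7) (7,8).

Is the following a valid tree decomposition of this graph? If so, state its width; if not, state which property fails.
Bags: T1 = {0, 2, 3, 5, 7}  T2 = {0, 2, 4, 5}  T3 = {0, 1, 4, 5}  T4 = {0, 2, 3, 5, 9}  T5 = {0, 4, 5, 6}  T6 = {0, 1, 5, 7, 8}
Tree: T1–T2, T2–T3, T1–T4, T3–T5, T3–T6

No — edge (7,4) lies in no bag.

A tree decomposition must satisfy three properties: every vertex lies in some bag; for every edge, both endpoints lie together in some bag; and for every vertex, the bags containing it form a connected subtree. Here edge (7,4) lies in no bag, so the decomposition is invalid.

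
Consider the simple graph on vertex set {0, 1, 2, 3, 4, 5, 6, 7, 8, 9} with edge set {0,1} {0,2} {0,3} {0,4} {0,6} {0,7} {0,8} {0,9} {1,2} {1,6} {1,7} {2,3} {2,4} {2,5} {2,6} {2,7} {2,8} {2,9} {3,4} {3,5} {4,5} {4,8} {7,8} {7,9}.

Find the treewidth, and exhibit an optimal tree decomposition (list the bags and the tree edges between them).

Treewidth 3.
One such decomposition:
Bags: B1 = {0, 2, 7, 9}  B2 = {0, 1, 2, 7}  B3 = {0, 1, 2, 6}  B4 = {0, 2, 7, 8}  B5 = {0, 2, 4, 8}  B6 = {0, 2, 3, 4}  B7 = {2, 3, 4, 5}
Tree: B1–B2, B2–B3, B2–B4, B4–B5, B5–B6, B6–B7

The largest bag has 4 vertices, giving width 3; this decomposition certifies tw(G) ≤ 3. On the other hand G contains the 4-clique {0, 2, 3, 4}. A clique must lie in a single bag of any decomposition, so no decomposition can have width below 3. The upper and lower bounds meet at 3, so that is the treewidth.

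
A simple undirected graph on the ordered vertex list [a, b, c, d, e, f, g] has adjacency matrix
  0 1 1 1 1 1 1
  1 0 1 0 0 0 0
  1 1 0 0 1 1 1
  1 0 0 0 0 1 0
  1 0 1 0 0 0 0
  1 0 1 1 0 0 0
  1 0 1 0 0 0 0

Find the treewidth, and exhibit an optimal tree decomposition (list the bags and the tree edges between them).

Treewidth 2.
One optimal decomposition is:
Bags: B1 = {a, d, f}  B2 = {a, c, f}  B3 = {a, c, g}  B4 = {a, b, c}  B5 = {a, c, e}
Tree: B1–B2, B2–B3, B2–B4, B2–B5

Each bag holds 3 vertices, so the decomposition has width 2, which upper-bounds the treewidth. On the other hand G contains the 3-clique {a, d, f}. A clique must lie in a single bag of any decomposition, so no decomposition can have width below 2. The upper and lower bounds meet at 2, so that is the treewidth.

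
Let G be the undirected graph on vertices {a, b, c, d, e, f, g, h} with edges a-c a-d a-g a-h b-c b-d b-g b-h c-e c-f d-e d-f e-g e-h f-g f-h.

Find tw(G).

4

A width-4 tree decomposition is:
Bags: B1 = {a, c, d, g, h}  B2 = {c, d, f, g, h}  B3 = {b, c, d, g, h}  B4 = {c, d, e, g, h}
Tree: B1–B2, B2–B3, B3–B4
Every bag has size at most 5, so the width is 5 − 1 = 4 and tw(G) ≤ 4. For the lower bound: the 5 vertex sets {a,g}, {d,f}, {b,h}, {c}, {e} are disjoint, each induces a connected subgraph, and every pair is joined by at least one edge of G. Contracting each set to a single vertex therefore yields K_{5} as a minor, and since treewidth is minor-monotone, tw(G) ≥ tw(K_{5}) = 4. Therefore the treewidth is 4.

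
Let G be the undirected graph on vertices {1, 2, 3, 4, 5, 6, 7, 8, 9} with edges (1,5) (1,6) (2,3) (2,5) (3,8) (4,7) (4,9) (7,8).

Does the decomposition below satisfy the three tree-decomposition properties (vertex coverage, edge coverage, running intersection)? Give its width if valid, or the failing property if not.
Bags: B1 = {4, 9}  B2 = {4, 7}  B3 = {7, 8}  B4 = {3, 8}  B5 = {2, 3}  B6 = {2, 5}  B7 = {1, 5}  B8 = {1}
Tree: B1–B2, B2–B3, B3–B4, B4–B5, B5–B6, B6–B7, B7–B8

A tree decomposition must satisfy three properties: every vertex lies in some bag; for every edge, both endpoints lie together in some bag; and for every vertex, the bags containing it form a connected subtree. Here vertex 6 appears in no bag, so the decomposition is invalid.

No — vertex 6 appears in no bag.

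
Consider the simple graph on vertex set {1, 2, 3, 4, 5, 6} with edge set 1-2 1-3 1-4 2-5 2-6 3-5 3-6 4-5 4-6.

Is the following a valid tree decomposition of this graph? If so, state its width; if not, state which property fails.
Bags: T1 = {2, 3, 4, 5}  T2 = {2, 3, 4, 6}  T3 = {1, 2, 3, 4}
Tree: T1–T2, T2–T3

Vertex coverage: the bags together contain {1, 2, 3, 4, 5, 6}, the full vertex set. Edge coverage: each edge of G has both endpoints in at least one bag. Running intersection: for every vertex, the bags containing it form a connected subtree. All three properties hold, so this is a valid tree decomposition of width max|bag| − 1 = 3, and hence tw(G) ≤ 3.

Yes; width 3.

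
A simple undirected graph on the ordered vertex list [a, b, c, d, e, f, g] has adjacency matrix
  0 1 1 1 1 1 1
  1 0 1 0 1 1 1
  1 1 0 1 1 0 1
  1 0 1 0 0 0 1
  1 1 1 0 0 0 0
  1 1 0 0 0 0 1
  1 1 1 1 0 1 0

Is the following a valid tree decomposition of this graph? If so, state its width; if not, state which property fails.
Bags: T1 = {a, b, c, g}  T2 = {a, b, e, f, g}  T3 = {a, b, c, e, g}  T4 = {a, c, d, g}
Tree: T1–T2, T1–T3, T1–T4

A tree decomposition must satisfy three properties: every vertex lies in some bag; for every edge, both endpoints lie together in some bag; and for every vertex, the bags containing it form a connected subtree. Here bags containing vertex e are not connected in the tree, so the decomposition is invalid.

No — bags containing vertex e are not connected in the tree.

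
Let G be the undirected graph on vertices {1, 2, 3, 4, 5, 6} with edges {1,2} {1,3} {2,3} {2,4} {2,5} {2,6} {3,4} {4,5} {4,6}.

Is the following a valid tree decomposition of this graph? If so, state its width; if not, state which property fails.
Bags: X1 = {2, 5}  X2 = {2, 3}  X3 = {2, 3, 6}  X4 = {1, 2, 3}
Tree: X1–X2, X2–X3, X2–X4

No — vertex 4 appears in no bag.

A tree decomposition must satisfy three properties: every vertex lies in some bag; for every edge, both endpoints lie together in some bag; and for every vertex, the bags containing it form a connected subtree. Here vertex 4 appears in no bag, so the decomposition is invalid.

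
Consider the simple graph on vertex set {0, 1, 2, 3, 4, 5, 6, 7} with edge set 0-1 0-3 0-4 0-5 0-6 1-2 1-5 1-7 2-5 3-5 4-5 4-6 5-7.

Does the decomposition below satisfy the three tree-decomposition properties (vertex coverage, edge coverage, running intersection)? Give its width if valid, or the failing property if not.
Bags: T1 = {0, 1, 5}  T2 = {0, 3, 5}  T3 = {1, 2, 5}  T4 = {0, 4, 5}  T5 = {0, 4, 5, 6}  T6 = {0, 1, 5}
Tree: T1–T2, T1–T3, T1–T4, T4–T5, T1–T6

No — vertex 7 appears in no bag.

A tree decomposition must satisfy three properties: every vertex lies in some bag; for every edge, both endpoints lie together in some bag; and for every vertex, the bags containing it form a connected subtree. Here vertex 7 appears in no bag, so the decomposition is invalid.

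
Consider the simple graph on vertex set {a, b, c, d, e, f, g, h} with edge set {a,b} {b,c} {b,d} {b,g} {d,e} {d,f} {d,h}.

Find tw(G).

1

A width-1 tree decomposition is:
Bags: B1 = {d, e}  B2 = {d, h}  B3 = {b, d}  B4 = {d, f}  B5 = {b, g}  B6 = {a, b}  B7 = {b, c}
Tree: B1–B2, B1–B3, B3–B4, B3–B5, B5–B6, B5–B7
Every bag has size at most 2, so the width is 2 − 1 = 1 and tw(G) ≤ 1. Since G has at least one edge (e.g. e–d), it is not an edgeless graph, so tw(G) ≥ 1. The upper and lower bounds meet at 1, so that is the treewidth.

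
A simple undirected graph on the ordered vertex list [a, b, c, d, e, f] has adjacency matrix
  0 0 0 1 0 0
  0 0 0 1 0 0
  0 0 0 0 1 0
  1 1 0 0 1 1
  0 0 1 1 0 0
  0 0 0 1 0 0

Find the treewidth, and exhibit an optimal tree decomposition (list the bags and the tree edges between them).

Treewidth 1.
Bags: B1 = {a, d}  B2 = {d, e}  B3 = {c, e}  B4 = {b, d}  B5 = {d, f}
Tree: B1–B2, B2–B3, B1–B4, B2–B5

Every bag has size at most 2, so the width is 2 − 1 = 1 and tw(G) ≤ 1. Since G has at least one edge (e.g. d–a), it is not an edgeless graph, so tw(G) ≥ 1. The upper and lower bounds meet at 1, so that is the treewidth.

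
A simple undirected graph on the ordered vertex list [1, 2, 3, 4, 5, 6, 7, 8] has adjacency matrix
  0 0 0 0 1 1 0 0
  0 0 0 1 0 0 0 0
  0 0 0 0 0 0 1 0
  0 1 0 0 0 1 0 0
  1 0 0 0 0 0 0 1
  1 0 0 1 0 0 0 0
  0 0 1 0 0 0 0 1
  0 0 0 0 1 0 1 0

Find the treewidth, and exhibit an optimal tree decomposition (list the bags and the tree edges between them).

Each bag holds 2 vertices, so the decomposition has width 1, which upper-bounds the treewidth. Any graph with an edge has treewidth ≥ 1, and G has the edge 2–4. The upper and lower bounds meet at 1, so that is the treewidth.

Treewidth 1.
One optimal decomposition is:
Bags: B1 = {2, 4}  B2 = {4, 6}  B3 = {1, 6}  B4 = {1, 5}  B5 = {5, 8}  B6 = {7, 8}  B7 = {3, 7}
Tree: B1–B2, B2–B3, B3–B4, B4–B5, B5–B6, B6–B7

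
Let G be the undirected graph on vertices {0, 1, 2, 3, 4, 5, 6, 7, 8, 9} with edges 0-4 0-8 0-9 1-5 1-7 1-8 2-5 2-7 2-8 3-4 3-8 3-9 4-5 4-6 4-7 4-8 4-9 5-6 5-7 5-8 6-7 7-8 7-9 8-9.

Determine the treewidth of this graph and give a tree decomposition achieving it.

Each bag holds 4 vertices, so the decomposition has width 3, which upper-bounds the treewidth. For the lower bound, the 4 vertices {1, 5, 7, 8} are pairwise adjacent, and any tree decomposition puts a clique entirely inside one bag — forcing width ≥ 3. Combining the bounds, tw(G) = 3.

Treewidth 3.
One optimal decomposition is:
Bags: B1 = {4, 5, 7, 8}  B2 = {4, 5, 6, 7}  B3 = {1, 5, 7, 8}  B4 = {4, 7, 8, 9}  B5 = {3, 4, 8, 9}  B6 = {2, 5, 7, 8}  B7 = {0, 4, 8, 9}
Tree: B1–B2, B1–B3, B1–B4, B4–B5, B3–B6, B5–B7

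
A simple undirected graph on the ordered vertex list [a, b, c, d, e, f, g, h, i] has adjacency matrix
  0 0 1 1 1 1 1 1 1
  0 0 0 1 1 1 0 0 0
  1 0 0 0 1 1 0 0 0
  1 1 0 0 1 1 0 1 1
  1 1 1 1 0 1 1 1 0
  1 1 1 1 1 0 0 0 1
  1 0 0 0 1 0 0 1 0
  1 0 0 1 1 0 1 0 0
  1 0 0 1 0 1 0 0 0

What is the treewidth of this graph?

3

A width-3 tree decomposition is:
Bags: B1 = {a, d, e, h}  B2 = {a, d, e, f}  B3 = {a, d, f, i}  B4 = {a, c, e, f}  B5 = {a, e, g, h}  B6 = {b, d, e, f}
Tree: B1–B2, B2–B3, B2–B4, B1–B5, B2–B6
Every bag has size at most 4, so the width is 4 − 1 = 3 and tw(G) ≤ 3. For the lower bound, the 4 vertices {a, d, e, h} are pairwise adjacent, and any tree decomposition puts a clique entirely inside one bag — forcing width ≥ 3. The upper and lower bounds meet at 3, so that is the treewidth.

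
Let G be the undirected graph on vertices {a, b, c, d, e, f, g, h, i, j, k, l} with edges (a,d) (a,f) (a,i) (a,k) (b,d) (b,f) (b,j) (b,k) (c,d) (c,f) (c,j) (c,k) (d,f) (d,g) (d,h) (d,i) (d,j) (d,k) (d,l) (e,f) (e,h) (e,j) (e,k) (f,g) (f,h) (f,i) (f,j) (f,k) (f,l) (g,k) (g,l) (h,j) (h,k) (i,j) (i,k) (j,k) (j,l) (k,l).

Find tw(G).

4

A width-4 tree decomposition is:
Bags: B1 = {d, f, i, j, k}  B2 = {c, d, f, j, k}  B3 = {a, d, f, i, k}  B4 = {d, f, h, j, k}  B5 = {e, f, h, j, k}  B6 = {b, d, f, j, k}  B7 = {d, f, j, k, l}  B8 = {d, f, g, k, l}
Tree: B1–B2, B1–B3, B1–B4, B4–B5, B2–B6, B6–B7, B7–B8
Each bag holds 5 vertices, so the decomposition has width 4, which upper-bounds the treewidth. On the other hand G contains the 5-clique {d, f, g, k, l}. A clique must lie in a single bag of any decomposition, so no decomposition can have width below 4. Therefore the treewidth is 4.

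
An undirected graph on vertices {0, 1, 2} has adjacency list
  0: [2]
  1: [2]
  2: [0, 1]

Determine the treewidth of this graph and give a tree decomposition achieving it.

Every bag has size at most 2, so the width is 2 − 1 = 1 and tw(G) ≤ 1. Since G has at least one edge (e.g. 2–1), it is not an edgeless graph, so tw(G) ≥ 1. Therefore the treewidth is 1.

Treewidth 1.
Bags: B1 = {1, 2}  B2 = {0, 2}
Tree: B1–B2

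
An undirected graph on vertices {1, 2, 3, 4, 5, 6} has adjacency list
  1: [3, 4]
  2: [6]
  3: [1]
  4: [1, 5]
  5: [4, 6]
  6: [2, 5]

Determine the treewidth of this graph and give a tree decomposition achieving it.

The largest bag has 2 vertices, giving width 1; this decomposition certifies tw(G) ≤ 1. Since G has at least one edge (e.g. 3–1), it is not an edgeless graph, so tw(G) ≥ 1. Hence tw(G) = 1 exactly.

Treewidth 1.
Bags: B1 = {1, 3}  B2 = {1, 4}  B3 = {4, 5}  B4 = {5, 6}  B5 = {2, 6}
Tree: B1–B2, B2–B3, B3–B4, B4–B5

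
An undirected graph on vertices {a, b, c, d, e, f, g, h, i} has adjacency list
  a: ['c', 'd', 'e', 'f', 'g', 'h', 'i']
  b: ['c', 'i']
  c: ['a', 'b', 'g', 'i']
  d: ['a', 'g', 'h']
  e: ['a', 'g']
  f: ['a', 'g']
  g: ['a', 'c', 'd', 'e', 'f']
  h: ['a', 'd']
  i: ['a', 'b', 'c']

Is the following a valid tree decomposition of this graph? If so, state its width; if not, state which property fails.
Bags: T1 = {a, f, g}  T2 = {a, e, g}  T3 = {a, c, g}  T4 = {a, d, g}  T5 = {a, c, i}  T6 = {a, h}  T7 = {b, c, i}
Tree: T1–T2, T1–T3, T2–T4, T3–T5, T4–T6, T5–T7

A tree decomposition must satisfy three properties: every vertex lies in some bag; for every edge, both endpoints lie together in some bag; and for every vertex, the bags containing it form a connected subtree. Here edge (d,h) lies in no bag, so the decomposition is invalid.

No — edge (d,h) lies in no bag.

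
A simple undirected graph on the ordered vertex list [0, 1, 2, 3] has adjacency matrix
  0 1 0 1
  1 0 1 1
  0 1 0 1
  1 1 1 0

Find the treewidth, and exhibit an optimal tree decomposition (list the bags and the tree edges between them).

Every bag has size at most 3, so the width is 3 − 1 = 2 and tw(G) ≤ 2. On the other hand G contains the 3-clique {0, 1, 3}. A clique must lie in a single bag of any decomposition, so no decomposition can have width below 2. Hence tw(G) = 2 exactly.

Treewidth 2.
Bags: B1 = {1, 2, 3}  B2 = {0, 1, 3}
Tree: B1–B2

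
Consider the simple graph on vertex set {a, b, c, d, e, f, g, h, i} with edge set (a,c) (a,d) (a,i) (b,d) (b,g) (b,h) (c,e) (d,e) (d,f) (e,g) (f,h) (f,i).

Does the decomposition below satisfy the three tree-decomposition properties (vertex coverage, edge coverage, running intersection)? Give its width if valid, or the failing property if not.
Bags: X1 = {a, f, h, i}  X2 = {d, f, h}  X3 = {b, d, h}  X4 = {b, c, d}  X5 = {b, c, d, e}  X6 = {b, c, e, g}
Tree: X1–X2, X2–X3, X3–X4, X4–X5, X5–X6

No — edge (a,d) lies in no bag.

A tree decomposition must satisfy three properties: every vertex lies in some bag; for every edge, both endpoints lie together in some bag; and for every vertex, the bags containing it form a connected subtree. Here edge (a,d) lies in no bag, so the decomposition is invalid.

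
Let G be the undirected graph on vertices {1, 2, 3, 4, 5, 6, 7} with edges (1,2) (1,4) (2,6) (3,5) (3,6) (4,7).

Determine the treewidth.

A width-1 tree decomposition is:
Bags: B1 = {4, 7}  B2 = {1, 4}  B3 = {1, 2}  B4 = {2, 6}  B5 = {3, 6}  B6 = {3, 5}
Tree: B1–B2, B2–B3, B3–B4, B4–B5, B5–B6
Each bag holds 2 vertices, so the decomposition has width 1, which upper-bounds the treewidth. G has an edge, so its treewidth is at least 1. The upper and lower bounds meet at 1, so that is the treewidth.

1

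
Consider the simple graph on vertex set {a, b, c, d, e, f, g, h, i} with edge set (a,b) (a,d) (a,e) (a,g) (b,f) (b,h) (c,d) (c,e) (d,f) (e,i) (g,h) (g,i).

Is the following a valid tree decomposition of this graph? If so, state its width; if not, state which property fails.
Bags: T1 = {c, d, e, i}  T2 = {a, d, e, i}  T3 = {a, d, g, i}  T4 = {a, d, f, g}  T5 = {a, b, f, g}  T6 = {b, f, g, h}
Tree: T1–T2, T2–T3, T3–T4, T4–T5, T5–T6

Checking the three conditions: (i) the bags cover all of {a, b, c, d, e, f, g, h, i}; (ii) for each edge, some bag contains both endpoints; (iii) the bags containing any fixed vertex form a subtree. All hold, so the decomposition is valid with width 4 − 1 = 3.

Yes; width 3.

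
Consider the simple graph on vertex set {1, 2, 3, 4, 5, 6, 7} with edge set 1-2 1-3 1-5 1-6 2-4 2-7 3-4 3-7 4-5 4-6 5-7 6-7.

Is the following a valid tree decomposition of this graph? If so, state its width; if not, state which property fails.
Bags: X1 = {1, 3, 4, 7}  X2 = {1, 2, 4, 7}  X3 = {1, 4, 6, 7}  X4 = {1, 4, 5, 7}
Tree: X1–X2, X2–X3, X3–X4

Yes; width 3.

Checking the three conditions: (i) the bags cover all of {1, 2, 3, 4, 5, 6, 7}; (ii) for each edge, some bag contains both endpoints; (iii) the bags containing any fixed vertex form a subtree. All hold, so the decomposition is valid with width 4 − 1 = 3.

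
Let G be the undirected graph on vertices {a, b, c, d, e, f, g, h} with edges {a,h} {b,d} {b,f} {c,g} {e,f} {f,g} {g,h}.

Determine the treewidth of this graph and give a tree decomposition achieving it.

Treewidth 1.
One optimal decomposition is:
Bags: B1 = {f, g}  B2 = {c, g}  B3 = {b, f}  B4 = {g, h}  B5 = {e, f}  B6 = {a, h}  B7 = {b, d}
Tree: B1–B2, B1–B3, B2–B4, B1–B5, B4–B6, B3–B7

Each bag holds 2 vertices, so the decomposition has width 1, which upper-bounds the treewidth. Since G has at least one edge (e.g. g–f), it is not an edgeless graph, so tw(G) ≥ 1. Combining the bounds, tw(G) = 1.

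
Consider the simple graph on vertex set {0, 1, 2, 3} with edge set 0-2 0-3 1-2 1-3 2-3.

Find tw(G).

2

A width-2 tree decomposition is:
Bags: B1 = {0, 2, 3}  B2 = {1, 2, 3}
Tree: B1–B2
The largest bag has 3 vertices, giving width 2; this decomposition certifies tw(G) ≤ 2. On the other hand G contains the 3-clique {0, 2, 3}. A clique must lie in a single bag of any decomposition, so no decomposition can have width below 2. Hence tw(G) = 2 exactly.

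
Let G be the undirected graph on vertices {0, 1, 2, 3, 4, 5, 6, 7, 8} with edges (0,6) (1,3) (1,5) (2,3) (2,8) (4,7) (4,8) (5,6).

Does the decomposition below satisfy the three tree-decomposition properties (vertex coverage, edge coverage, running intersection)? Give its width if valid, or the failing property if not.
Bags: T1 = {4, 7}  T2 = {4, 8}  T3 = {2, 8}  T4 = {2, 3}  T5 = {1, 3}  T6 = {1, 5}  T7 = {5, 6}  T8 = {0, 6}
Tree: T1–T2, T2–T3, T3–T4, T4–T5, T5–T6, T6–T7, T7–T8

Yes; width 1.

Checking the three conditions: (i) the bags cover all of {0, 1, 2, 3, 4, 5, 6, 7, 8}; (ii) for each edge, some bag contains both endpoints; (iii) the bags containing any fixed vertex form a subtree. All hold, so the decomposition is valid with width 2 − 1 = 1.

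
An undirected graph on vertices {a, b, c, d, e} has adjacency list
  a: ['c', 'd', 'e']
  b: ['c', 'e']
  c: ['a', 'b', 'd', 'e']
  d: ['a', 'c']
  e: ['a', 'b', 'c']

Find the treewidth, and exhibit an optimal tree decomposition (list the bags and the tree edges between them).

Treewidth 2.
One optimal decomposition is:
Bags: B1 = {b, c, e}  B2 = {a, c, e}  B3 = {a, c, d}
Tree: B1–B2, B2–B3

Each bag holds 3 vertices, so the decomposition has width 2, which upper-bounds the treewidth. For the lower bound, the 3 vertices {a, c, d} are pairwise adjacent, and any tree decomposition puts a clique entirely inside one bag — forcing width ≥ 2. The upper and lower bounds meet at 2, so that is the treewidth.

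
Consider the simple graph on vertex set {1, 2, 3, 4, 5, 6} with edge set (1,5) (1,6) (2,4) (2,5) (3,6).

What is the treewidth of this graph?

A width-1 tree decomposition is:
Bags: B1 = {2, 4}  B2 = {2, 5}  B3 = {1, 5}  B4 = {1, 6}  B5 = {3, 6}
Tree: B1–B2, B2–B3, B3–B4, B4–B5
Each bag holds 2 vertices, so the decomposition has width 1, which upper-bounds the treewidth. G has an edge, so its treewidth is at least 1. Therefore the treewidth is 1.

1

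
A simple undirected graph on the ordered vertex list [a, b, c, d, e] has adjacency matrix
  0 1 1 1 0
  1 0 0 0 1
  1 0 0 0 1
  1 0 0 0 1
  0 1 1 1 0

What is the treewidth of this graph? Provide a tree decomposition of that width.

Treewidth 2.
One such decomposition:
Bags: B1 = {a, c, e}  B2 = {a, d, e}  B3 = {a, b, e}
Tree: B1–B2, B2–B3

Every bag has size at most 3, so the width is 3 − 1 = 2 and tw(G) ≤ 2. For the lower bound, G contains the cycle c–a–d–e–c, so G is not a forest; only forests have treewidth ≤ 1, hence tw(G) ≥ 2. Combining the bounds, tw(G) = 2.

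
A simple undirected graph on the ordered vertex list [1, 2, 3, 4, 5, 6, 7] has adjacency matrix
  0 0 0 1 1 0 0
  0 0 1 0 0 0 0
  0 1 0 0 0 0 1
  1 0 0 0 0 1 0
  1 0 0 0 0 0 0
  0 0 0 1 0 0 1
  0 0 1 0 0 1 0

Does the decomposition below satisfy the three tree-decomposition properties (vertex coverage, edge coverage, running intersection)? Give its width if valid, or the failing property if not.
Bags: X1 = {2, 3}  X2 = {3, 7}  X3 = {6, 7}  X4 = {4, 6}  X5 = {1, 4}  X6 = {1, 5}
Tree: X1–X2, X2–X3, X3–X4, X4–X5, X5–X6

Checking the three conditions: (i) the bags cover all of {1, 2, 3, 4, 5, 6, 7}; (ii) for each edge, some bag contains both endpoints; (iii) the bags containing any fixed vertex form a subtree. All hold, so the decomposition is valid with width 2 − 1 = 1.

Yes; width 1.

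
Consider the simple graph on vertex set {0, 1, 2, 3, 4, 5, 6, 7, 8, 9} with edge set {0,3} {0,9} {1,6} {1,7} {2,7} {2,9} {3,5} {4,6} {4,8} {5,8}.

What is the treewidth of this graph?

A width-2 tree decomposition is:
Bags: B1 = {1, 2, 7}  B2 = {1, 2, 6}  B3 = {2, 4, 6}  B4 = {2, 4, 8}  B5 = {2, 5, 8}  B6 = {2, 3, 5}  B7 = {0, 2, 3}  B8 = {0, 2, 9}
Tree: B1–B2, B2–B3, B3–B4, B4–B5, B5–B6, B6–B7, B7–B8
The largest bag has 3 vertices, giving width 2; this decomposition certifies tw(G) ≤ 2. The edges 2–7–1–6–4–8–5–3–0–9–2 form a cycle, so G is not a tree and its treewidth is at least 2. Hence tw(G) = 2 exactly.

2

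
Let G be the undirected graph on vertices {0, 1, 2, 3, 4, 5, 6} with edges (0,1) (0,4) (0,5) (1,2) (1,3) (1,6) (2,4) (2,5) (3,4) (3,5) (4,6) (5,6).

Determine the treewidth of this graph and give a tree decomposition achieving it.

Every bag has size at most 4, so the width is 4 − 1 = 3 and tw(G) ≤ 3. For the lower bound: the 4 vertex sets {0,5}, {4,6}, {1}, {3} are disjoint, each induces a connected subgraph, and every pair is joined by at least one edge of G. Contracting each set to a single vertex therefore yields K_{4} as a minor, and since treewidth is minor-monotone, tw(G) ≥ tw(K_{4}) = 3. Therefore the treewidth is 3.

Treewidth 3.
Bags: B1 = {0, 1, 4, 5}  B2 = {1, 4, 5, 6}  B3 = {1, 3, 4, 5}  B4 = {1, 2, 4, 5}
Tree: B1–B2, B2–B3, B3–B4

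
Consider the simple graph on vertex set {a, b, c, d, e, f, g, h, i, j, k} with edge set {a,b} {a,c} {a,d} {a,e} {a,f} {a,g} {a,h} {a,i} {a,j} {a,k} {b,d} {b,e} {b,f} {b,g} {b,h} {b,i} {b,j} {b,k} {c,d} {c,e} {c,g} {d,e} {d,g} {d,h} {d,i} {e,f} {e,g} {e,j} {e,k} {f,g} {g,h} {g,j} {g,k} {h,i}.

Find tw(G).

4

A width-4 tree decomposition is:
Bags: B1 = {a, b, e, f, g}  B2 = {a, b, d, e, g}  B3 = {a, b, d, g, h}  B4 = {a, c, d, e, g}  B5 = {a, b, e, g, k}  B6 = {a, b, e, g, j}  B7 = {a, b, d, h, i}
Tree: B1–B2, B2–B3, B2–B4, B2–B5, B2–B6, B3–B7
Every bag has size at most 5, so the width is 5 − 1 = 4 and tw(G) ≤ 4. For the lower bound, the 5 vertices {a, c, d, e, g} are pairwise adjacent, and any tree decomposition puts a clique entirely inside one bag — forcing width ≥ 4. Hence tw(G) = 4 exactly.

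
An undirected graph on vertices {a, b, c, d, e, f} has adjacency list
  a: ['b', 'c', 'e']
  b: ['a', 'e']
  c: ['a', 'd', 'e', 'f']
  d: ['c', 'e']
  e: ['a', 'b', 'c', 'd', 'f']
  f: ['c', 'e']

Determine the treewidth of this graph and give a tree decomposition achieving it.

Treewidth 2.
Bags: B1 = {a, c, e}  B2 = {c, e, f}  B3 = {a, b, e}  B4 = {c, d, e}
Tree: B1–B2, B1–B3, B2–B4

Each bag holds 3 vertices, so the decomposition has width 2, which upper-bounds the treewidth. On the other hand G contains the 3-clique {c, d, e}. A clique must lie in a single bag of any decomposition, so no decomposition can have width below 2. The upper and lower bounds meet at 2, so that is the treewidth.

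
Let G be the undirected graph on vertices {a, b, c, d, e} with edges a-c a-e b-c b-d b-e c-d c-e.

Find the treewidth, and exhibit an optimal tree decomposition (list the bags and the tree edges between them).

Every bag has size at most 3, so the width is 3 − 1 = 2 and tw(G) ≤ 2. On the other hand G contains the 3-clique {b, c, d}. A clique must lie in a single bag of any decomposition, so no decomposition can have width below 2. Hence tw(G) = 2 exactly.

Treewidth 2.
One optimal decomposition is:
Bags: B1 = {b, c, d}  B2 = {b, c, e}  B3 = {a, c, e}
Tree: B1–B2, B2–B3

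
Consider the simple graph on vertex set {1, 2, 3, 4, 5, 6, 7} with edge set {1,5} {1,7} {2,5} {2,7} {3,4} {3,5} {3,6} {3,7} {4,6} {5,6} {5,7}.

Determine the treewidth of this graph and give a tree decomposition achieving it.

The largest bag has 3 vertices, giving width 2; this decomposition certifies tw(G) ≤ 2. On the other hand G contains the 3-clique {3, 4, 6}. A clique must lie in a single bag of any decomposition, so no decomposition can have width below 2. Combining the bounds, tw(G) = 2.

Treewidth 2.
One such decomposition:
Bags: B1 = {2, 5, 7}  B2 = {3, 5, 7}  B3 = {3, 5, 6}  B4 = {3, 4, 6}  B5 = {1, 5, 7}
Tree: B1–B2, B2–B3, B3–B4, B2–B5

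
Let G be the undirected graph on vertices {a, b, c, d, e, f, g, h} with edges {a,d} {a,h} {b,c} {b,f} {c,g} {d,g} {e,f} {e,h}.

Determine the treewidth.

A width-2 tree decomposition is:
Bags: B1 = {b, c, g}  B2 = {b, d, g}  B3 = {a, b, d}  B4 = {a, b, h}  B5 = {b, e, h}  B6 = {b, e, f}
Tree: B1–B2, B2–B3, B3–B4, B4–B5, B5–B6
Every bag has size at most 3, so the width is 3 − 1 = 2 and tw(G) ≤ 2. The edges b–c–g–d–a–h–e–f–b form a cycle, so G is not a tree and its treewidth is at least 2. Combining the bounds, tw(G) = 2.

2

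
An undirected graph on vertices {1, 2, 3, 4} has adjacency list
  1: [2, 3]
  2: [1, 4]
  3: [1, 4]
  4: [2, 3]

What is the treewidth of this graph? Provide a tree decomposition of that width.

Treewidth 2.
Bags: B1 = {1, 3, 4}  B2 = {1, 2, 4}
Tree: B1–B2

Each bag holds 3 vertices, so the decomposition has width 2, which upper-bounds the treewidth. The edges 1–3–4–2–1 form a cycle, so G is not a tree and its treewidth is at least 2. Hence tw(G) = 2 exactly.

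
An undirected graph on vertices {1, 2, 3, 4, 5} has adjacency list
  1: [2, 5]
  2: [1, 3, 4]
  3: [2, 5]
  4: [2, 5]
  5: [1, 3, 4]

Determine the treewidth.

2

A width-2 tree decomposition is:
Bags: B1 = {1, 2, 5}  B2 = {2, 4, 5}  B3 = {2, 3, 5}
Tree: B1–B2, B2–B3
The largest bag has 3 vertices, giving width 2; this decomposition certifies tw(G) ≤ 2. The edges 2–1–5–4–2 form a cycle, so G is not a tree and its treewidth is at least 2. The upper and lower bounds meet at 2, so that is the treewidth.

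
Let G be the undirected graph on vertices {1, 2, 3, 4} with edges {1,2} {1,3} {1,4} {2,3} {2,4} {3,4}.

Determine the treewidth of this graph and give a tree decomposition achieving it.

A single bag containing all 4 vertices is trivially a valid decomposition of width 3. Conversely, {1, 2, 3, 4} is a clique of size 4, and the vertices of any clique must share a bag in every tree decomposition; so some bag has ≥ 4 vertices and tw(G) ≥ 3. The upper and lower bounds meet at 3, so that is the treewidth.

Treewidth 3.
One optimal decomposition is:
Bags: B1 = {1, 2, 3, 4}
Tree: (single bag)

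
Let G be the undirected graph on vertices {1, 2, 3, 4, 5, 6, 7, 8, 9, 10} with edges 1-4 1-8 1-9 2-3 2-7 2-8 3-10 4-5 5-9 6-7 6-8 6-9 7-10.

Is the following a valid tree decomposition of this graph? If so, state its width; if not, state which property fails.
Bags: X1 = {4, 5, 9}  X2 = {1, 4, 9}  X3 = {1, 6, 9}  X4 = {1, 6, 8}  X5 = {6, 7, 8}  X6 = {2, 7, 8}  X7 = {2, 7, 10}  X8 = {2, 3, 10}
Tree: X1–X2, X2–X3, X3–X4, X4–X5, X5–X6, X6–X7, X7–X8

Yes; width 2.

Checking the three conditions: (i) the bags cover all of {1, 2, 3, 4, 5, 6, 7, 8, 9, 10}; (ii) for each edge, some bag contains both endpoints; (iii) the bags containing any fixed vertex form a subtree. All hold, so the decomposition is valid with width 3 − 1 = 2.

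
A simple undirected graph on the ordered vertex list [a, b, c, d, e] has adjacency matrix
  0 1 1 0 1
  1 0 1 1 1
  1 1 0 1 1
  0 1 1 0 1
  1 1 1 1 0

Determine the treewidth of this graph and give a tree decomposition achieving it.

Treewidth 3.
Bags: B1 = {b, c, d, e}  B2 = {a, b, c, e}
Tree: B1–B2

The largest bag has 4 vertices, giving width 3; this decomposition certifies tw(G) ≤ 3. For the lower bound, the 4 vertices {b, c, d, e} are pairwise adjacent, and any tree decomposition puts a clique entirely inside one bag — forcing width ≥ 3. The upper and lower bounds meet at 3, so that is the treewidth.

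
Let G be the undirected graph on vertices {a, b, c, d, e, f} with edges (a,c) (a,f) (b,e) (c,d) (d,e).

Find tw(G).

1

A width-1 tree decomposition is:
Bags: B1 = {b, e}  B2 = {d, e}  B3 = {c, d}  B4 = {a, c}  B5 = {a, f}
Tree: B1–B2, B2–B3, B3–B4, B4–B5
Every bag has size at most 2, so the width is 2 − 1 = 1 and tw(G) ≤ 1. Since G has at least one edge (e.g. b–e), it is not an edgeless graph, so tw(G) ≥ 1. The upper and lower bounds meet at 1, so that is the treewidth.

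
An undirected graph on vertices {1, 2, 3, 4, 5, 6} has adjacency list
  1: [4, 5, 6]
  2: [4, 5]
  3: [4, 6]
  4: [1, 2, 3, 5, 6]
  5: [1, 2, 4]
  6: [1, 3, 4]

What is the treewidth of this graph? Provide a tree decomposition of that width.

Every bag has size at most 3, so the width is 3 − 1 = 2 and tw(G) ≤ 2. Conversely, {1, 4, 5} is a clique of size 3, and the vertices of any clique must share a bag in every tree decomposition; so some bag has ≥ 3 vertices and tw(G) ≥ 2. Therefore the treewidth is 2.

Treewidth 2.
One optimal decomposition is:
Bags: B1 = {3, 4, 6}  B2 = {1, 4, 6}  B3 = {1, 4, 5}  B4 = {2, 4, 5}
Tree: B1–B2, B2–B3, B3–B4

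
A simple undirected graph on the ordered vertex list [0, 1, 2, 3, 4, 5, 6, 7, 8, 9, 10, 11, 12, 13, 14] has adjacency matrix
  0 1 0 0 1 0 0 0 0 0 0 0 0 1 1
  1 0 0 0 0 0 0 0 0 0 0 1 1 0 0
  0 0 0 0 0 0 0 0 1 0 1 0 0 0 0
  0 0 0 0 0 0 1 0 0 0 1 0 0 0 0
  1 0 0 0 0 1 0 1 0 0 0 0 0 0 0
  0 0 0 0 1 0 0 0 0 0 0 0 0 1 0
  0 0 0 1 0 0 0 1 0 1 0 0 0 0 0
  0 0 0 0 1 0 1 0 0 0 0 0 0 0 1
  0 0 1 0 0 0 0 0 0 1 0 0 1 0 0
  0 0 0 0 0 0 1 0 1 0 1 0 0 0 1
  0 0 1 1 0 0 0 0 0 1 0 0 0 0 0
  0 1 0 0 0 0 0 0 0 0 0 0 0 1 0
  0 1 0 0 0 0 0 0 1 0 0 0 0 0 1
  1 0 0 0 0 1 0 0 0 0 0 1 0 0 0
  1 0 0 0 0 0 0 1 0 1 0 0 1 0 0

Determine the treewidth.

3

A width-3 tree decomposition is:
Bags: B1 = {4, 5, 11, 13}  B2 = {0, 4, 11, 13}  B3 = {0, 1, 4, 11}  B4 = {0, 1, 4, 7}  B5 = {0, 1, 7, 14}  B6 = {1, 7, 12, 14}  B7 = {6, 7, 12, 14}  B8 = {6, 9, 12, 14}  B9 = {6, 8, 9, 12}  B10 = {3, 6, 8, 9}  B11 = {3, 8, 9, 10}  B12 = {2, 3, 8, 10}
Tree: B1–B2, B2–B3, B3–B4, B4–B5, B5–B6, B6–B7, B7–B8, B8–B9, B9–B10, B10–B11, B11–B12
The largest bag has 4 vertices, giving width 3; this decomposition certifies tw(G) ≤ 3. For the lower bound: the 4 vertex sets {5,11,13}, {4}, {0}, {1,7,12,14} are disjoint, each induces a connected subgraph, and every pair is joined by at least one edge of G. Contracting each set to a single vertex therefore yields K_{4} as a minor, and since treewidth is minor-monotone, tw(G) ≥ tw(K_{4}) = 3. Combining the bounds, tw(G) = 3.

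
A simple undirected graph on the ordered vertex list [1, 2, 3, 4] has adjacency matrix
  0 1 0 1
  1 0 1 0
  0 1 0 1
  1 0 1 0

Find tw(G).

2

A width-2 tree decomposition is:
Bags: B1 = {1, 3, 4}  B2 = {1, 2, 3}
Tree: B1–B2
Every bag has size at most 3, so the width is 3 − 1 = 2 and tw(G) ≤ 2. The edges 1–4–3–2–1 form a cycle, so G is not a tree and its treewidth is at least 2. Therefore the treewidth is 2.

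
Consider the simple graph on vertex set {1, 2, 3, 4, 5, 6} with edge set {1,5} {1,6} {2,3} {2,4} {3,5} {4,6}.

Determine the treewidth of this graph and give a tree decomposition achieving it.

Each bag holds 3 vertices, so the decomposition has width 2, which upper-bounds the treewidth. The edges 5–3–2–4–6–1–5 form a cycle, so G is not a tree and its treewidth is at least 2. The upper and lower bounds meet at 2, so that is the treewidth.

Treewidth 2.
One such decomposition:
Bags: B1 = {2, 3, 5}  B2 = {2, 4, 5}  B3 = {4, 5, 6}  B4 = {1, 5, 6}
Tree: B1–B2, B2–B3, B3–B4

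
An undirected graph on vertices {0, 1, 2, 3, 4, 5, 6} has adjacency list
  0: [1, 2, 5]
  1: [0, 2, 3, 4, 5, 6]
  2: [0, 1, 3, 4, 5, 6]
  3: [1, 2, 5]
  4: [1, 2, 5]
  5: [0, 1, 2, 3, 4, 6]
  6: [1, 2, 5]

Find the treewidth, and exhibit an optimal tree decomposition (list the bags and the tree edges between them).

Treewidth 3.
One such decomposition:
Bags: B1 = {1, 2, 4, 5}  B2 = {1, 2, 3, 5}  B3 = {0, 1, 2, 5}  B4 = {1, 2, 5, 6}
Tree: B1–B2, B1–B3, B2–B4

Every bag has size at most 4, so the width is 4 − 1 = 3 and tw(G) ≤ 3. Conversely, {0, 1, 2, 5} is a clique of size 4, and the vertices of any clique must share a bag in every tree decomposition; so some bag has ≥ 4 vertices and tw(G) ≥ 3. The upper and lower bounds meet at 3, so that is the treewidth.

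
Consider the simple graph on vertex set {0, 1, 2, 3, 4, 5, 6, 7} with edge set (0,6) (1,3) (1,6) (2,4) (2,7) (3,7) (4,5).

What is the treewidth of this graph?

1

A width-1 tree decomposition is:
Bags: B1 = {4, 5}  B2 = {2, 4}  B3 = {2, 7}  B4 = {3, 7}  B5 = {1, 3}  B6 = {1, 6}  B7 = {0, 6}
Tree: B1–B2, B2–B3, B3–B4, B4–B5, B5–B6, B6–B7
The largest bag has 2 vertices, giving width 1; this decomposition certifies tw(G) ≤ 1. Since G has at least one edge (e.g. 5–4), it is not an edgeless graph, so tw(G) ≥ 1. Combining the bounds, tw(G) = 1.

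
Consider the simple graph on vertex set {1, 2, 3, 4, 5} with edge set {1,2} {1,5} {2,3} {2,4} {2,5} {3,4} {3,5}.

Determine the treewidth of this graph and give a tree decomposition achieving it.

Every bag has size at most 3, so the width is 3 − 1 = 2 and tw(G) ≤ 2. On the other hand G contains the 3-clique {1, 2, 5}. A clique must lie in a single bag of any decomposition, so no decomposition can have width below 2. Therefore the treewidth is 2.

Treewidth 2.
One optimal decomposition is:
Bags: B1 = {2, 3, 5}  B2 = {2, 3, 4}  B3 = {1, 2, 5}
Tree: B1–B2, B1–B3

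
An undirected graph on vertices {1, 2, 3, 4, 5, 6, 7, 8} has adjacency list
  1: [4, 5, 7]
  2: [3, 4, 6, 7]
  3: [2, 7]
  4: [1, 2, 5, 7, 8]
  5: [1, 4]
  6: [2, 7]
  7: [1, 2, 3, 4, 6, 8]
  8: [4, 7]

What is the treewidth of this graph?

2

A width-2 tree decomposition is:
Bags: B1 = {2, 4, 7}  B2 = {4, 7, 8}  B3 = {2, 6, 7}  B4 = {2, 3, 7}  B5 = {1, 4, 7}  B6 = {1, 4, 5}
Tree: B1–B2, B1–B3, B1–B4, B1–B5, B5–B6
Each bag holds 3 vertices, so the decomposition has width 2, which upper-bounds the treewidth. On the other hand G contains the 3-clique {1, 4, 5}. A clique must lie in a single bag of any decomposition, so no decomposition can have width below 2. The upper and lower bounds meet at 2, so that is the treewidth.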